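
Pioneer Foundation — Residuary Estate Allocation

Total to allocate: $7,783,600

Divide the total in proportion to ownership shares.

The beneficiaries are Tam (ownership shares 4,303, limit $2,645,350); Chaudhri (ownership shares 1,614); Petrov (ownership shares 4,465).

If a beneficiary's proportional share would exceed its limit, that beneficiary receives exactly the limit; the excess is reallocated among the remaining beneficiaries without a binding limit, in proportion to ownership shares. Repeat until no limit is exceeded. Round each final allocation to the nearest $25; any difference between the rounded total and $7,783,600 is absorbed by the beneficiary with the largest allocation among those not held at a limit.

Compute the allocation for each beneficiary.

Total ownership shares = 10,382.
Pro-rata shares before constraints: Tam 3,226,048.04; Chaudhri 1,210,049.16; Petrov 3,347,502.79.
Cap binds for Tam ($2,645,350); balance $5,138,250 reallocated over remaining ownership shares 6,079.
Shares after redistribution: Chaudhri 1,364,226.93 → $1,364,225; Petrov 3,774,023.07 → $3,774,025.

Tam: $2,645,350; Chaudhri: $1,364,225; Petrov: $3,774,025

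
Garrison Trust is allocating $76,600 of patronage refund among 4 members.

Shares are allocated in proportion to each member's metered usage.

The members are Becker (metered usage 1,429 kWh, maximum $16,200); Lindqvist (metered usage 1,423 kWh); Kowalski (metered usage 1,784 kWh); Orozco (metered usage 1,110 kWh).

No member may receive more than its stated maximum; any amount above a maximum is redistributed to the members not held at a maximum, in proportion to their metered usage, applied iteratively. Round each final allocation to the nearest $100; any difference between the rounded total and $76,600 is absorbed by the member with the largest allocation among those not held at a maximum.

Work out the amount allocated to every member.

Sum of metered usage: 5,746.
Unconstrained shares: Becker 19,050.02; Lindqvist 18,970.03; Kowalski 23,782.53; Orozco 14,797.42.
Capped: Becker ($16,200); balance $60,400 reallocated over remaining metered usage 4,317.
Shares after redistribution: Lindqvist 19,909.47 → $19,900; Kowalski 24,960.30 → $25,000; Orozco 15,530.23 → $15,500.

Becker: $16,200; Lindqvist: $19,900; Kowalski: $25,000; Orozco: $15,500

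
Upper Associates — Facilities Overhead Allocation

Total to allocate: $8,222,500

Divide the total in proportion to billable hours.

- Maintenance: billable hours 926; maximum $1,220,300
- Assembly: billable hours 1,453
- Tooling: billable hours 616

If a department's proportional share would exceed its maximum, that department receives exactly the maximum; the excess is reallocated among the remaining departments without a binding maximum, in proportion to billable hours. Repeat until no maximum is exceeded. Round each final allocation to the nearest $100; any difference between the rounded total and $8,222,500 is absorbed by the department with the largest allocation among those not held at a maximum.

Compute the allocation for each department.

Total billable hours = 2,995.
Pro-rata shares before constraints: Maintenance 2,542,248.75; Assembly 3,989,079.30; Tooling 1,691,171.95.
Cap binds for Maintenance ($1,220,300); balance $7,002,200 reallocated over remaining billable hours 2,069.
Redistributed shares: Assembly 4,917,446.40 → $4,917,400; Tooling 2,084,753.60 → $2,084,800.

Maintenance: $1,220,300 · Assembly: $4,917,400 · Tooling: $2,084,800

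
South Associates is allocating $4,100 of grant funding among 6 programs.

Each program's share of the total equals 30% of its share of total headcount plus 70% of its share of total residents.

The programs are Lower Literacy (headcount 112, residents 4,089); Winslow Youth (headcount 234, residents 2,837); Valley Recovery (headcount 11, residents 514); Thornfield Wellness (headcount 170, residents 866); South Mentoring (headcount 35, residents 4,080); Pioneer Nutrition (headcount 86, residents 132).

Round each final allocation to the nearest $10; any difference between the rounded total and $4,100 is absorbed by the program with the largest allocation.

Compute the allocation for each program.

Lower Literacy: $1,160 | Winslow Youth: $1,090 | Valley Recovery: $140 | Thornfield Wellness: $520 | South Mentoring: $1,000 | Pioneer Nutrition: $190

Headcount total 648; residents total 12,518.
Combined weights (30% headcount + 70% residents): Lower Literacy 0.2805; Winslow Youth 0.2670; Valley Recovery 0.0338; Thornfield Wellness 0.1271; South Mentoring 0.2444; Pioneer Nutrition 0.0472.
Raw shares: Lower Literacy 1,150.08; Winslow Youth 1,094.61; Valley Recovery 138.72; Thornfield Wellness 521.23; South Mentoring 1,001.86; Pioneer Nutrition 193.50.
At nearest $10: Lower Literacy $1,150; Winslow Youth $1,090; Valley Recovery $140; Thornfield Wellness $520; South Mentoring $1,000; Pioneer Nutrition $190. Sum = $4,090.
Difference $4,100 − $4,090 = +$10 applied to largest allocation (Lower Literacy): Lower Literacy becomes $1,160.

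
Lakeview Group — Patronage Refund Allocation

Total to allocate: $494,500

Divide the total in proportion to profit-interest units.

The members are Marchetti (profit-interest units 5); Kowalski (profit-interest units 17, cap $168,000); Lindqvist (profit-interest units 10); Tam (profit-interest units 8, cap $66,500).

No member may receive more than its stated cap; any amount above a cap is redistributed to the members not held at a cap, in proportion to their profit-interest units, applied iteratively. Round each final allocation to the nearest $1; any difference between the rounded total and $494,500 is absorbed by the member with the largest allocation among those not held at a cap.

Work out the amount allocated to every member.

Sum of profit-interest units: 40.
Proportional shares (ignoring caps): Marchetti 61,812.50; Kowalski 210,162.50; Lindqvist 123,625.00; Tam 98,900.00.
Cap binds for Kowalski ($168,000), Tam ($66,500); remaining pool $260,000 reallocated over remaining profit-interest units 15.
Remaining shares: Marchetti 86,666.67 → $86,667; Lindqvist 173,333.33 → $173,333.

Marchetti: $86,667 · Kowalski: $168,000 · Lindqvist: $173,333 · Tam: $66,500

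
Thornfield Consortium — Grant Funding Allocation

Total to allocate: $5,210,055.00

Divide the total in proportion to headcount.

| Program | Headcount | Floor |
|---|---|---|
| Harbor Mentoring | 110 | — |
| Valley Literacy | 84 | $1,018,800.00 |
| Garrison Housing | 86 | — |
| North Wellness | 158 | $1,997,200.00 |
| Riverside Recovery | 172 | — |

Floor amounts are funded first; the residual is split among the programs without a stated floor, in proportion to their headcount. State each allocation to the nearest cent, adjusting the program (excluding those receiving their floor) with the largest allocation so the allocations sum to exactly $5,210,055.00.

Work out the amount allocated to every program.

Harbor Mentoring: $655,831.66 · Valley Literacy: $1,018,800.00 · Garrison Housing: $512,741.11 · North Wellness: $1,997,200.00 · Riverside Recovery: $1,025,482.23

Guaranteed amounts: Valley Literacy $1,018,800.00; North Wellness $1,997,200.00. Remaining pool $2,194,055.00.
Remaining pool split over remaining headcount 368: Harbor Mentoring 655,831.6576 → $655,831.66; Garrison Housing 512,741.1141 → $512,741.11; Riverside Recovery 1,025,482.2283 → $1,025,482.23.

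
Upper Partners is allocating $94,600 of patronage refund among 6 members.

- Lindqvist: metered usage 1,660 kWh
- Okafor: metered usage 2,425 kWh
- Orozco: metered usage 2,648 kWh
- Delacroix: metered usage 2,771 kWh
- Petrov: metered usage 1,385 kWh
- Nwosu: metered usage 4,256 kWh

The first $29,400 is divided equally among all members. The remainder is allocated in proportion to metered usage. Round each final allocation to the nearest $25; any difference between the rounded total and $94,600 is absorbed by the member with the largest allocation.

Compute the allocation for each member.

Lindqvist: $12,050 | Okafor: $15,350 | Orozco: $16,300 | Delacroix: $16,825 | Petrov: $10,850 | Nwosu: $23,225

Equal tier: $29,400 ÷ 6 = $4,900 apiece.
Remainder $65,200 by metered usage (total 15,145): Lindqvist 7,146.38 → $7,150; Okafor 10,439.75 → $10,450; Orozco 11,399.78 → $11,400; Delacroix 11,929.30 → $11,925; Petrov 5,962.496 → $5,950; Nwosu 18,322.30 → $18,325.
Totals: Lindqvist $4,900 + $7,150 = $12,050; Okafor $4,900 + $10,450 = $15,350; Orozco $4,900 + $11,400 = $16,300; Delacroix $4,900 + $11,925 = $16,825; Petrov $4,900 + $5,950 = $10,850; Nwosu $4,900 + $18,325 = $23,225.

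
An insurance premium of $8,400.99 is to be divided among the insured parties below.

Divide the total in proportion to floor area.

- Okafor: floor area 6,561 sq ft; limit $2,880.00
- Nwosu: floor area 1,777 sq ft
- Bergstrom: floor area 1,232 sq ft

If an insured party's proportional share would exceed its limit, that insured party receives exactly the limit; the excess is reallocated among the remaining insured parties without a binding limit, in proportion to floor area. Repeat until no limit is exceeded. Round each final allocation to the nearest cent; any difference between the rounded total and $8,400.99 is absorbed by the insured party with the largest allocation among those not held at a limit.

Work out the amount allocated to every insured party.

Okafor: $2,880.00; Nwosu: $3,260.48; Bergstrom: $2,260.51

Total floor area = 9,570.
Unconstrained shares: Okafor 5,759.5502; Nwosu 1,559.9330; Bergstrom 1,081.5068.
Cap binds for Okafor ($2,880.00); residual $5,520.99 reallocated over remaining floor area 3,009.
Shares after redistribution: Nwosu 3,260.48496 → $3,260.48; Bergstrom 2,260.50504 → $2,260.51.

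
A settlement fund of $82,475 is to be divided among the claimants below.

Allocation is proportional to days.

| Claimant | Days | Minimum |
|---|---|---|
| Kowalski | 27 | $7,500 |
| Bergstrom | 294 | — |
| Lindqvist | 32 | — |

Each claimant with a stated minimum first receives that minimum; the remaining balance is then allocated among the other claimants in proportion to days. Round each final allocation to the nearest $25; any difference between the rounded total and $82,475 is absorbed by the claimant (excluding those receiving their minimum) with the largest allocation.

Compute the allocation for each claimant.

Minimums first: Kowalski $7,500. Residual $74,975.
Residual split over remaining days 326: Bergstrom 67,615.49 → $67,625; Lindqvist 7,359.51 → $7,350.

Kowalski: $7,500 | Bergstrom: $67,625 | Lindqvist: $7,350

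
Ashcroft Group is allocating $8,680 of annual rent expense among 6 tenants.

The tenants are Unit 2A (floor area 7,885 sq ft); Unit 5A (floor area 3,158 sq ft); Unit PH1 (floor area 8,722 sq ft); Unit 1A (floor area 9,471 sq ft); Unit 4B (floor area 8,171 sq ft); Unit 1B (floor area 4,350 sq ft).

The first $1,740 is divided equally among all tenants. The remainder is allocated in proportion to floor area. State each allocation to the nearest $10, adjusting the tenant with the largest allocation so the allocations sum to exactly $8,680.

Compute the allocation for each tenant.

First tranche $1,740 split equally: $290 each.
Remainder $6,940 by floor area (total 41,757): Unit 2A 1,310.48 → $1,310; Unit 5A 524.86 → $520; Unit PH1 1,449.59 → $1,450; Unit 1A 1,574.08 → $1,570; Unit 4B 1,358.02 → $1,360; Unit 1B 722.97 → $720.
Rounding difference +$10 on remainder applied to Unit 1A.
Totals: Unit 2A $290 + $1,310 = $1,600; Unit 5A $290 + $520 = $810; Unit PH1 $290 + $1,450 = $1,740; Unit 1A $290 + $1,580 = $1,870; Unit 4B $290 + $1,360 = $1,650; Unit 1B $290 + $720 = $1,010.

Unit 2A: $1,600; Unit 5A: $810; Unit PH1: $1,740; Unit 1A: $1,870; Unit 4B: $1,650; Unit 1B: $1,010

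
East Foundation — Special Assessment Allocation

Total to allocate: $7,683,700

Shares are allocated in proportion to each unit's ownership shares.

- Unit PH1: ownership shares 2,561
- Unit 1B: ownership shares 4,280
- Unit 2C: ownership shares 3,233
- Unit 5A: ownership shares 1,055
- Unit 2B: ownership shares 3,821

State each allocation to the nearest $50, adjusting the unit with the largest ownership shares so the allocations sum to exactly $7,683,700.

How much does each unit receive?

Unit PH1: $1,316,250 | Unit 1B: $2,199,700 | Unit 2C: $1,661,650 | Unit 5A: $542,250 | Unit 2B: $1,963,850

Total ownership shares = 2,561 + 4,280 + 3,233 + 1,055 + 3,821 = 14,950.
Raw shares: Unit PH1 1,316,251.22; Unit 1B 2,199,748.23; Unit 2C 1,661,632.25; Unit 5A 542,227.66; Unit 2B 1,963,840.65.
At nearest $50: Unit PH1 $1,316,250; Unit 1B $2,199,750; Unit 2C $1,661,650; Unit 5A $542,250; Unit 2B $1,963,850. Sum = $7,683,750.
Difference $7,683,700 − $7,683,750 = −$50 applied to largest ownership shares (Unit 1B): Unit 1B becomes $2,199,700.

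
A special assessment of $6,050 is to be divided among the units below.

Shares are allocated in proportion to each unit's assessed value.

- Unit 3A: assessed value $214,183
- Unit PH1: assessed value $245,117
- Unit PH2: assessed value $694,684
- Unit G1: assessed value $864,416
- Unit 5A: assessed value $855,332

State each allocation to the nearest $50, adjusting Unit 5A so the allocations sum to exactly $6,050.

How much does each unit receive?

Unit 3A: $450 · Unit PH1: $500 · Unit PH2: $1,450 · Unit G1: $1,800 · Unit 5A: $1,850

Sum of assessed value: 2,873,732.
Proportional shares: Unit 3A 214,183/2,873,732 × $6,050 = 450.91; Unit PH1 245,117/2,873,732 × $6,050 = 516.04; Unit PH2 694,684/2,873,732 × $6,050 = 1,462.50; Unit G1 864,416/2,873,732 × $6,050 = 1,819.83; Unit 5A 855,332/2,873,732 × $6,050 = 1,800.71.
At nearest $50: Unit 3A $450; Unit PH1 $500; Unit PH2 $1,450; Unit G1 $1,800; Unit 5A $1,800. Sum = $6,000.
Difference $6,050 − $6,000 = +$50 applied to Unit 5A: Unit 5A becomes $1,850.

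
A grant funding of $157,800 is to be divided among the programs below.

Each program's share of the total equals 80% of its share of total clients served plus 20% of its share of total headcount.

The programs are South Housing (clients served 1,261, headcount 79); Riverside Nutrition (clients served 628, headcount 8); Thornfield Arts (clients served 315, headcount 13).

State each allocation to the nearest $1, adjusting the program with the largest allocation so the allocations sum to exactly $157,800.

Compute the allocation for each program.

South Housing: $97,160 | Riverside Nutrition: $38,495 | Thornfield Arts: $22,145

Totals — clients served 2,204, headcount 100.
Combined weights (80% clients served + 20% headcount): South Housing 0.6157; Riverside Nutrition 0.2439; Thornfield Arts 0.1403.
Raw shares: South Housing 97,159.55; Riverside Nutrition 38,495.18; Thornfield Arts 22,145.27.
At nearest $1: South Housing $97,160; Riverside Nutrition $38,495; Thornfield Arts $22,145. Sum = $157,800.
Rounded total matches; no reconciliation needed.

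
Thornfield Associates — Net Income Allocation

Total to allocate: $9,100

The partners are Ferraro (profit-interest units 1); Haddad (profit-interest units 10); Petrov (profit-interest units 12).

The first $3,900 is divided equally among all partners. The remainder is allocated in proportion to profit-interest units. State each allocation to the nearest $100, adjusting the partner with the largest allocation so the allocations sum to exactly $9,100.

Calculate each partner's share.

Ferraro: $1,500; Haddad: $3,600; Petrov: $4,000

First tranche $3,900 split equally: $1,300 each.
Remainder $5,200 by profit-interest units (total 23): Ferraro 226.09 → $200; Haddad 2,260.87 → $2,300; Petrov 2,713.04 → $2,700.
Totals: Ferraro $1,300 + $200 = $1,500; Haddad $1,300 + $2,300 = $3,600; Petrov $1,300 + $2,700 = $4,000.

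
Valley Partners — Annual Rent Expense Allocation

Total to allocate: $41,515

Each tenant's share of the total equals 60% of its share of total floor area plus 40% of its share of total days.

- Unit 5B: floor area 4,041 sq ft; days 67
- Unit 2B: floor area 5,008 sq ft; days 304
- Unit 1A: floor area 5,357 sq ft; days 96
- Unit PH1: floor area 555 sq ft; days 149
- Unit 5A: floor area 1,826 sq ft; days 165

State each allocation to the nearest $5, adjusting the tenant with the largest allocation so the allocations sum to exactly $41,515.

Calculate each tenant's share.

Floor area total 16,787; days total 781.
Blended shares (60% floor area + 40% days): Unit 5B 0.1787; Unit 2B 0.3347; Unit 1A 0.2406; Unit PH1 0.0961; Unit 5A 0.1498.
Pro-rata amounts: Unit 5B 7,420.73; Unit 2B 13,894.80; Unit 1A 9,990.06; Unit PH1 3,991.63; Unit 5A 6,217.78.
At nearest $5: Unit 5B $7,420; Unit 2B $13,895; Unit 1A $9,990; Unit PH1 $3,990; Unit 5A $6,220. Sum = $41,515.
Sum already equals the total — no adjustment.

Unit 5B: $7,420; Unit 2B: $13,895; Unit 1A: $9,990; Unit PH1: $3,990; Unit 5A: $6,220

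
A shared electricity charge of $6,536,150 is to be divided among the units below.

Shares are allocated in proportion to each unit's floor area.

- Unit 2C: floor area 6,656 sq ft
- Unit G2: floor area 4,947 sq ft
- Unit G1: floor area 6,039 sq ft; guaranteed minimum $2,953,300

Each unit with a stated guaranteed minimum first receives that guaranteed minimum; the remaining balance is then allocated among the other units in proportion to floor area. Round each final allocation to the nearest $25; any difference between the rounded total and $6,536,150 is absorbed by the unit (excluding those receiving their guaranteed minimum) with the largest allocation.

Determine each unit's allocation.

Unit 2C: $2,055,275; Unit G2: $1,527,575; Unit G1: $2,953,300

Guaranteed amounts: Unit G1 $2,953,300. Remaining pool $3,582,850.
Remaining pool split over remaining floor area 11,603: Unit 2C 2,055,283.08 → $2,055,275; Unit G2 1,527,566.92 → $1,527,575.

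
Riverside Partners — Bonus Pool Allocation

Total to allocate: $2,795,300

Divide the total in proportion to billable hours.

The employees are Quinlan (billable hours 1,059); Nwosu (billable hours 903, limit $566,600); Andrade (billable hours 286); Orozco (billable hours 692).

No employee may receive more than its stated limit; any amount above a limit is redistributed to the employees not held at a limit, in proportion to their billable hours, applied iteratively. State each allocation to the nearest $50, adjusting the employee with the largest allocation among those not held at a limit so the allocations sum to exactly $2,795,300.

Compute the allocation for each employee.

Total billable hours = 2,940.
Unconstrained shares: Quinlan 1,006,878.47; Nwosu 858,556.43; Andrade 271,923.74; Orozco 657,941.36.
Held at cap: Nwosu ($566,600); remaining pool $2,228,700 reallocated over remaining billable hours 2,037.
Redistributed shares: Quinlan 1,158,661.41 → $1,158,650; Andrade 312,915.17 → $312,900; Orozco 757,123.42 → $757,100.
Rounding difference +$50 applied to Quinlan → $1,158,700.

Quinlan: $1,158,700 | Nwosu: $566,600 | Andrade: $312,900 | Orozco: $757,100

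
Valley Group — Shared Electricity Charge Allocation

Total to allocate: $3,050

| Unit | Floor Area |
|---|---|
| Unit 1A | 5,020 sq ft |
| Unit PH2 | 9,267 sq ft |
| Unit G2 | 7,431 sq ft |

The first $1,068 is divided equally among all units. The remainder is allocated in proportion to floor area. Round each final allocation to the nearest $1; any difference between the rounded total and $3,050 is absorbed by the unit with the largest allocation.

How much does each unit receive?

Unit 1A: $814 · Unit PH2: $1,202 · Unit G2: $1,034

First tranche $1,068 split equally: $356 each.
Remainder $1,982 by floor area (total 21,718): Unit 1A 458.13 → $458; Unit PH2 845.71 → $846; Unit G2 678.16 → $678.
Totals: Unit 1A $356 + $458 = $814; Unit PH2 $356 + $846 = $1,202; Unit G2 $356 + $678 = $1,034.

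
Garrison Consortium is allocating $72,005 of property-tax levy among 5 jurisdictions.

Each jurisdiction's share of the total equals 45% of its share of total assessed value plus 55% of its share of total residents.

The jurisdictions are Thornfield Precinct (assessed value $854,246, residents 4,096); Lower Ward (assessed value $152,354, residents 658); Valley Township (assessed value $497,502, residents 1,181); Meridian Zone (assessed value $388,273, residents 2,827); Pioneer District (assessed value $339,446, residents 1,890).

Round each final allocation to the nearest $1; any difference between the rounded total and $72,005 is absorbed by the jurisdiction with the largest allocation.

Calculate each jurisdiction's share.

Thornfield Precinct: $27,631 | Lower Ward: $4,658 | Valley Township: $11,614 | Meridian Zone: $16,147 | Pioneer District: $11,955

Totals — assessed value 2,231,821, residents 10,652.
Combined weights (45% assessed value + 55% residents): Thornfield Precinct 0.3837; Lower Ward 0.0647; Valley Township 0.1613; Meridian Zone 0.2243; Pioneer District 0.1660.
Unrounded shares: Thornfield Precinct 27,630.60; Lower Ward 4,658.28; Valley Township 11,613.69; Meridian Zone 16,147.48; Pioneer District 11,954.95.
At nearest $1: Thornfield Precinct $27,631; Lower Ward $4,658; Valley Township $11,614; Meridian Zone $16,147; Pioneer District $11,955. Sum = $72,005.
Rounded total matches; no reconciliation needed.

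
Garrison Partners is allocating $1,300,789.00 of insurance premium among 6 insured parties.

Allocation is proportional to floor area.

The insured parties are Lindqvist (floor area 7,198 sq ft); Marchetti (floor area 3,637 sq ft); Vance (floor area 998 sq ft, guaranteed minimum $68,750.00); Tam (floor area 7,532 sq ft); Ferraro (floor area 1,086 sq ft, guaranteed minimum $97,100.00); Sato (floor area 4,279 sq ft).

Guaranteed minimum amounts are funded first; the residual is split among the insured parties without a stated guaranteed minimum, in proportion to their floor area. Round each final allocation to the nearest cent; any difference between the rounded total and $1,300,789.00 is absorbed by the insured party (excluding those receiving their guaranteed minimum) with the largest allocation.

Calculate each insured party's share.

Lindqvist: $360,738.80; Marchetti: $182,273.83; Vance: $68,750.00; Tam: $377,477.73; Ferraro: $97,100.00; Sato: $214,448.64

Minimums first: Vance $68,750.00; Ferraro $97,100.00. Balance $1,134,939.00.
Balance split over remaining floor area 22,646: Lindqvist 360,738.8025 → $360,738.80; Marchetti 182,273.8295 → $182,273.83; Tam 377,477.7245 → $377,477.72; Sato 214,448.6435 → $214,448.64.
Rounding difference +$0.01 applied to Tam → $377,477.73.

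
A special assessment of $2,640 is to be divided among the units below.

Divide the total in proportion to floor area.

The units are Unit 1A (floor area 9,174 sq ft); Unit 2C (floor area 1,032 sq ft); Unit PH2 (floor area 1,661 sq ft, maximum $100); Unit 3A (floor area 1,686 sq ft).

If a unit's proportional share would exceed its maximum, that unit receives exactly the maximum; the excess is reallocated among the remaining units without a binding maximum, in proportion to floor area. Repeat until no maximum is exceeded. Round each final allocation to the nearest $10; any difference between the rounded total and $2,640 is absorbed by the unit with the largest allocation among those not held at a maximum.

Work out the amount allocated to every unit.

Combined floor area = 13,553.
Pro-rata shares before constraints: Unit 1A 1,787.01; Unit 2C 201.02; Unit PH2 323.55; Unit 3A 328.42.
Cap binds for Unit PH2 ($100); balance $2,540 reallocated over remaining floor area 11,892.
Redistributed shares: Unit 1A 1,959.47 → $1,960; Unit 2C 220.42 → $220; Unit 3A 360.11 → $360.

Unit 1A: $1,960 | Unit 2C: $220 | Unit PH2: $100 | Unit 3A: $360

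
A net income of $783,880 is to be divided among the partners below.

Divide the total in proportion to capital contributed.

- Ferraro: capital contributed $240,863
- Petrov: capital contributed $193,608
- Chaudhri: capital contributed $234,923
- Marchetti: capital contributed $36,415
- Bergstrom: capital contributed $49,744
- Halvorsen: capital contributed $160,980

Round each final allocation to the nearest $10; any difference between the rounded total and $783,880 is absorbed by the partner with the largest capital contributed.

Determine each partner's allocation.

Ferraro: $206,010 | Petrov: $165,590 | Chaudhri: $200,920 | Marchetti: $31,140 | Bergstrom: $42,540 | Halvorsen: $137,680

Capital contributed total: 916,533.
Proportional shares: Ferraro 240,863/916,533 × $783,880 = 206,002.06; Petrov 193,608/916,533 × $783,880 = 165,586.44; Chaudhri 234,923/916,533 × $783,880 = 200,921.78; Marchetti 36,415/916,533 × $783,880 = 31,144.53; Bergstrom 49,744/916,533 × $783,880 = 42,544.38; Halvorsen 160,980/916,533 × $783,880 = 137,680.81.
After rounding ($10): Ferraro $206,000; Petrov $165,590; Chaudhri $200,920; Marchetti $31,140; Bergstrom $42,540; Halvorsen $137,680. Sum = $783,870.
Difference $783,880 − $783,870 = +$10 applied to largest capital contributed (Ferraro): Ferraro becomes $206,010.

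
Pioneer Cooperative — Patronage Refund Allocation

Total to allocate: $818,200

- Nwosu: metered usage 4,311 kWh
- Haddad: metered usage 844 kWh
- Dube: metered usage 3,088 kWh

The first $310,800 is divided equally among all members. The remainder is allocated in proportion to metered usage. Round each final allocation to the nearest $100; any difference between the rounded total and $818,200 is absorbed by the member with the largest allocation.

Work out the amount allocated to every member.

Nwosu: $368,900 | Haddad: $155,600 | Dube: $293,700

Equal tier: $310,800 ÷ 3 = $103,600 apiece.
Remainder $507,400 by metered usage (total 8,243): Nwosu 265,364.72 → $265,400; Haddad 51,952.64 → $52,000; Dube 190,082.64 → $190,100.
Rounding difference −$100 on remainder applied to Nwosu.
Totals: Nwosu $103,600 + $265,300 = $368,900; Haddad $103,600 + $52,000 = $155,600; Dube $103,600 + $190,100 = $293,700.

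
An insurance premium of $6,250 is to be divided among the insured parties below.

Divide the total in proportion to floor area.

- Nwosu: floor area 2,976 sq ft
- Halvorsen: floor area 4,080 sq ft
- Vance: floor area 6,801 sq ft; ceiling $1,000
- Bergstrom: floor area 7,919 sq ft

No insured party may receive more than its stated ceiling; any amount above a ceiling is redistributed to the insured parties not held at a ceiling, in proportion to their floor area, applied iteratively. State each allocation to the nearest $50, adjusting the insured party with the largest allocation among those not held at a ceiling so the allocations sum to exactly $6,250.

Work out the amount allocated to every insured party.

Nwosu: $1,050 · Halvorsen: $1,450 · Vance: $1,000 · Bergstrom: $2,750

Sum of floor area: 21,776.
Proportional shares (ignoring caps): Nwosu 854.15; Halvorsen 1,171.01; Vance 1,951.98; Bergstrom 2,272.86.
Cap binds for Vance ($1,000); residual $5,250 reallocated over remaining floor area 14,975.
Remaining shares: Nwosu 1,043.34 → $1,050; Halvorsen 1,430.38 → $1,450; Bergstrom 2,776.28 → $2,800.
Rounding difference −$50 applied to Bergstrom → $2,750.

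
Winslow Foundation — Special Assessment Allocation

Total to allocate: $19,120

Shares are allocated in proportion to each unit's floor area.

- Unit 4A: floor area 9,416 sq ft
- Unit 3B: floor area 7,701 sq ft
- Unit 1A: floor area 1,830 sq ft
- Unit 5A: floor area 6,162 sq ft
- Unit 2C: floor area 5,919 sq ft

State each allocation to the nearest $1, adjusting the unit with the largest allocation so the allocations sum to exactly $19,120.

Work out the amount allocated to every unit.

Unit 4A: $5,803; Unit 3B: $4,745; Unit 1A: $1,128; Unit 5A: $3,797; Unit 2C: $3,647

Total floor area = 31,028.
Pro-rata amounts: Unit 4A 9,416/31,028 × $19,120 = 5,802.31; Unit 3B 7,701/31,028 × $19,120 = 4,745.49; Unit 1A 1,830/31,028 × $19,120 = 1,127.68; Unit 5A 6,162/31,028 × $19,120 = 3,797.13; Unit 2C 5,919/31,028 × $19,120 = 3,647.39.
Rounded to nearest $1: Unit 4A $5,802; Unit 3B $4,745; Unit 1A $1,128; Unit 5A $3,797; Unit 2C $3,647. Sum = $19,119.
Difference $19,120 − $19,119 = +$1 applied to largest allocation (Unit 4A): Unit 4A becomes $5,803.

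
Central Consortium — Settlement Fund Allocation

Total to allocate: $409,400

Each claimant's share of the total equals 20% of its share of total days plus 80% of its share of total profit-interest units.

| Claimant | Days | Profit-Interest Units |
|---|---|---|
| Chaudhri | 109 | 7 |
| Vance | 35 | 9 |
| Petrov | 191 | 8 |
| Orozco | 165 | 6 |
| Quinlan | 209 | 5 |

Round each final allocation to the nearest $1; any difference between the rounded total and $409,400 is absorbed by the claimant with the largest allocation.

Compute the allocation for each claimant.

Chaudhri: $78,092 · Vance: $88,261 · Petrov: $96,920 · Orozco: $75,202 · Quinlan: $70,925

Totals — days 709, profit-interest units 35.
Combined weights (20% days + 80% profit-interest units): Chaudhri 0.1907; Vance 0.2156; Petrov 0.2367; Orozco 0.1837; Quinlan 0.1732.
Raw shares: Chaudhri 78,092.04; Vance 88,261.46; Petrov 96,919.66; Orozco 75,201.57; Quinlan 70,925.27.
Rounded to nearest $1: Chaudhri $78,092; Vance $88,261; Petrov $96,920; Orozco $75,202; Quinlan $70,925. Sum = $409,400.
Sum already equals the total — no adjustment.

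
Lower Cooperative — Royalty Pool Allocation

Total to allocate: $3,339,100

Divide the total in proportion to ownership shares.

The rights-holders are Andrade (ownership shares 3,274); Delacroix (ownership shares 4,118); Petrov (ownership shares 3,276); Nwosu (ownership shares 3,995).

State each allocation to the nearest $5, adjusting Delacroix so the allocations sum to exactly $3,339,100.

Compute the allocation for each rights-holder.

Andrade: $745,565 · Delacroix: $937,760 · Petrov: $746,020 · Nwosu: $909,755

Sum of ownership shares: 14,663.
Raw shares: Andrade 3,274/14,663 × $3,339,100 = 745,564.58; Delacroix 4,118/14,663 × $3,339,100 = 937,762.65; Petrov 3,276/14,663 × $3,339,100 = 746,020.02; Nwosu 3,995/14,663 × $3,339,100 = 909,752.75.
Rounded to nearest $5: Andrade $745,565; Delacroix $937,765; Petrov $746,020; Nwosu $909,755. Sum = $3,339,105.
Difference $3,339,100 − $3,339,105 = −$5 applied to Delacroix: Delacroix becomes $937,760.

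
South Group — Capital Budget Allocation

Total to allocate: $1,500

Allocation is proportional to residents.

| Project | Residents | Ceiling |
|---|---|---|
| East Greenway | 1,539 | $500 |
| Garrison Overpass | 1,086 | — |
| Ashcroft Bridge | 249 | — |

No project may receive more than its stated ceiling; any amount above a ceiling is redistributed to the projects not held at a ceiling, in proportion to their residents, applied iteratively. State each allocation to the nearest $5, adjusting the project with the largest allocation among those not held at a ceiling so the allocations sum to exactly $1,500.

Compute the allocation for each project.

Residents total: 2,874.
Proportional shares (ignoring caps): East Greenway 803.24; Garrison Overpass 566.81; Ashcroft Bridge 129.96.
Cap binds for East Greenway ($500); balance $1,000 reallocated over remaining residents 1,335.
Redistributed shares: Garrison Overpass 813.48 → $815; Ashcroft Bridge 186.52 → $185.

East Greenway: $500 | Garrison Overpass: $815 | Ashcroft Bridge: $185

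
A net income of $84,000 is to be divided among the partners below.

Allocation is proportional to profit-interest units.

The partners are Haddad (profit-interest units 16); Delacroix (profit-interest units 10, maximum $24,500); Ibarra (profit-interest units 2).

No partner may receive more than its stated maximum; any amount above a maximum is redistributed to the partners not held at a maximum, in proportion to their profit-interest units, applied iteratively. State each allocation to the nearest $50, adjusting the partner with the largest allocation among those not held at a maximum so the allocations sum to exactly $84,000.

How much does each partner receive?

Profit-interest units total: 28.
Proportional shares (ignoring caps): Haddad 48,000.00; Delacroix 30,000.00; Ibarra 6,000.00.
Held at cap: Delacroix ($24,500); residual $59,500 reallocated over remaining profit-interest units 18.
Redistributed shares: Haddad 52,888.89 → $52,900; Ibarra 6,611.11 → $6,600.

Haddad: $52,900; Delacroix: $24,500; Ibarra: $6,600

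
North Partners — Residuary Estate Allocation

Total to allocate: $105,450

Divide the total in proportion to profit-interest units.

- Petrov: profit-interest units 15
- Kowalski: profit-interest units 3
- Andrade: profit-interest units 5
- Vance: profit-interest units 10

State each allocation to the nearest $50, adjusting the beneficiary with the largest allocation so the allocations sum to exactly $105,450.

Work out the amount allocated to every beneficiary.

Total profit-interest units = 33.
Unrounded shares: Petrov 15/33 × $105,450 = 47,931.82; Kowalski 3/33 × $105,450 = 9,586.36; Andrade 5/33 × $105,450 = 15,977.27; Vance 10/33 × $105,450 = 31,954.55.
At nearest $50: Petrov $47,950; Kowalski $9,600; Andrade $16,000; Vance $31,950. Sum = $105,500.
Difference $105,450 − $105,500 = −$50 applied to largest allocation (Petrov): Petrov becomes $47,900.

Petrov: $47,900 | Kowalski: $9,600 | Andrade: $16,000 | Vance: $31,950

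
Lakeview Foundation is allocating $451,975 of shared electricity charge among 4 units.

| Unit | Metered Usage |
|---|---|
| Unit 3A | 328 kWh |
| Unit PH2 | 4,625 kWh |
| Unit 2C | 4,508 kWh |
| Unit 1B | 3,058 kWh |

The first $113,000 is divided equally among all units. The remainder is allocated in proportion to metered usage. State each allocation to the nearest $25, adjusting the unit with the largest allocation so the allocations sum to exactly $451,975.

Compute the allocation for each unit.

Unit 3A: $37,125 | Unit PH2: $153,500 | Unit 2C: $150,300 | Unit 1B: $111,050

$113,000 shared equally gives $28,250 per unit.
Remainder $338,975 by metered usage (total 12,519): Unit 3A 8,881.20 → $8,875; Unit PH2 125,230.40 → $125,225; Unit 2C 122,062.41 → $122,050; Unit 1B 82,800.99 → $82,800.
Rounding difference +$25 on remainder applied to Unit PH2.
Totals: Unit 3A $28,250 + $8,875 = $37,125; Unit PH2 $28,250 + $125,250 = $153,500; Unit 2C $28,250 + $122,050 = $150,300; Unit 1B $28,250 + $82,800 = $111,050.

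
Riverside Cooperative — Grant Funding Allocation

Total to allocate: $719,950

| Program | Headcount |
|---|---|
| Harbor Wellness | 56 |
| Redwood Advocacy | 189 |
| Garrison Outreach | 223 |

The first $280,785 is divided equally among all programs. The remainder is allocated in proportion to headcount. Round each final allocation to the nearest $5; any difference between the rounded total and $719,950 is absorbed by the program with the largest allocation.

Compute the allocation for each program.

Harbor Wellness: $146,145 | Redwood Advocacy: $270,950 | Garrison Outreach: $302,855

$280,785 shared equally gives $93,595 per program.
Remainder $439,165 by headcount (total 468): Harbor Wellness 52,549.66 → $52,550; Redwood Advocacy 177,355.10 → $177,355; Garrison Outreach 209,260.25 → $209,260.
Totals: Harbor Wellness $93,595 + $52,550 = $146,145; Redwood Advocacy $93,595 + $177,355 = $270,950; Garrison Outreach $93,595 + $209,260 = $302,855.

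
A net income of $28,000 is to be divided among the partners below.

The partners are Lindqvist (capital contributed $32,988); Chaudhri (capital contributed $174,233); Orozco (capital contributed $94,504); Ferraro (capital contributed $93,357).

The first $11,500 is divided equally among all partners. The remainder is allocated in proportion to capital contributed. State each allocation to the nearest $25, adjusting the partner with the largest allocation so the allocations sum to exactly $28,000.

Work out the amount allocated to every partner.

Lindqvist: $4,250; Chaudhri: $10,150; Orozco: $6,825; Ferraro: $6,775

Equal tier: $11,500 ÷ 4 = $2,875 apiece.
Remainder $16,500 by capital contributed (total 395,082): Lindqvist 1,377.69 → $1,375; Chaudhri 7,276.58 → $7,275; Orozco 3,946.82 → $3,950; Ferraro 3,898.91 → $3,900.
Totals: Lindqvist $2,875 + $1,375 = $4,250; Chaudhri $2,875 + $7,275 = $10,150; Orozco $2,875 + $3,950 = $6,825; Ferraro $2,875 + $3,900 = $6,775.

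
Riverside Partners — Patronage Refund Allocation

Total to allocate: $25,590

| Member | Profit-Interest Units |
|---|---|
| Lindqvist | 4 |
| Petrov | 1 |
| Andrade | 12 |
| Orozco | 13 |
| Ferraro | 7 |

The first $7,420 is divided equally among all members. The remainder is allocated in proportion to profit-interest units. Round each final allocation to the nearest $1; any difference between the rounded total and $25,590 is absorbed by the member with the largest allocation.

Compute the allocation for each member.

Lindqvist: $3,448 · Petrov: $1,975 · Andrade: $7,377 · Orozco: $7,868 · Ferraro: $4,922

First tranche $7,420 split equally: $1,484 each.
Remainder $18,170 by profit-interest units (total 37): Lindqvist 1,964.32 → $1,964; Petrov 491.08 → $491; Andrade 5,892.97 → $5,893; Orozco 6,384.05 → $6,384; Ferraro 3,437.57 → $3,438.
Totals: Lindqvist $1,484 + $1,964 = $3,448; Petrov $1,484 + $491 = $1,975; Andrade $1,484 + $5,893 = $7,377; Orozco $1,484 + $6,384 = $7,868; Ferraro $1,484 + $3,438 = $4,922.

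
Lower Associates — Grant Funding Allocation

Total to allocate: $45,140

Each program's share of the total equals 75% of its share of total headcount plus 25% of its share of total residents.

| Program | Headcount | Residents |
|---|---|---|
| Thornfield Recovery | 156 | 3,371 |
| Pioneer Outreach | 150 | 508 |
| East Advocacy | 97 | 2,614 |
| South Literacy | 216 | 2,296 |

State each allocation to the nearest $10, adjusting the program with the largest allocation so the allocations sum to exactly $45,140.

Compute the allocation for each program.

Thornfield Recovery: $12,860; Pioneer Outreach: $8,860; East Advocacy: $8,660; South Literacy: $14,760

Headcount total 619; residents total 8,789.
Composite weights (75% headcount + 25% residents): Thornfield Recovery 0.2849; Pioneer Outreach 0.1962; East Advocacy 0.1919; South Literacy 0.3270.
Proportional shares: Thornfield Recovery 12,860.45; Pioneer Outreach 8,856.23; East Advocacy 8,661.58; South Literacy 14,761.74.
At nearest $10: Thornfield Recovery $12,860; Pioneer Outreach $8,860; East Advocacy $8,660; South Literacy $14,760. Sum = $45,140.
Sum already equals the total — no adjustment.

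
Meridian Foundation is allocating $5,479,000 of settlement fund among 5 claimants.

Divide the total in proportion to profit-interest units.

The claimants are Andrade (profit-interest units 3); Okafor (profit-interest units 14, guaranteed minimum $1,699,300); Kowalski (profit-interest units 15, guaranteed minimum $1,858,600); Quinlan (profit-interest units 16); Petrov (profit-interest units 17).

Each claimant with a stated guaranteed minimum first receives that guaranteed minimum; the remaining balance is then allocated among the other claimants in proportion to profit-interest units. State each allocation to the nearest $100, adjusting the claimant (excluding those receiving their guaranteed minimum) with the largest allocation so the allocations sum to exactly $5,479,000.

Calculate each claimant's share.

Andrade: $160,100 · Okafor: $1,699,300 · Kowalski: $1,858,600 · Quinlan: $853,800 · Petrov: $907,200

Minimums first: Okafor $1,699,300; Kowalski $1,858,600. Balance $1,921,100.
Balance split over remaining profit-interest units 36: Andrade 160,091.67 → $160,100; Quinlan 853,822.22 → $853,800; Petrov 907,186.11 → $907,200.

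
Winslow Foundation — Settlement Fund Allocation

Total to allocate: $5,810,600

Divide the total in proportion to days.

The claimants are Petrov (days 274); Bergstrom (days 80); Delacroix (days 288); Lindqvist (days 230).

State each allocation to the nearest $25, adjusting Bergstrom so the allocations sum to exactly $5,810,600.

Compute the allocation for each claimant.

Sum of days: 872.
Pro-rata amounts: Petrov 274/872 × $5,810,600 = 1,825,807.80; Bergstrom 80/872 × $5,810,600 = 533,082.57; Delacroix 288/872 × $5,810,600 = 1,919,097.25; Lindqvist 230/872 × $5,810,600 = 1,532,612.39.
Rounded to nearest $25: Petrov $1,825,800; Bergstrom $533,075; Delacroix $1,919,100; Lindqvist $1,532,600. Sum = $5,810,575.
Difference $5,810,600 − $5,810,575 = +$25 applied to Bergstrom: Bergstrom becomes $533,100.

Petrov: $1,825,800; Bergstrom: $533,100; Delacroix: $1,919,100; Lindqvist: $1,532,600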